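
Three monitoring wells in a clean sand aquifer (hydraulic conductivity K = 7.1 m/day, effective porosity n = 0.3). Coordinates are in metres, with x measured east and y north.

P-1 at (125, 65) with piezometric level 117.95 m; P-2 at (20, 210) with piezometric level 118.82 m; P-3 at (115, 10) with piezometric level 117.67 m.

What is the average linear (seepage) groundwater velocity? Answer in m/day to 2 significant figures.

0.13 m/day

Differences from P-1: to P-2 (Δx, Δy, Δh) = (-105, 145, +0.87); to P-3 = (-10, -55, -0.28).
Determinant of the coordinate differences = (-105)·(-55) − (-10)·145 = 7225.
∂h/∂x = [(+0.87)·(-55) − (-0.28)·145] / 7225 = -0.001003
∂h/∂y = [(-105)·(-0.28) − (-10)·(+0.87)] / 7225 = +0.005273
|∇h| = √(-0.001003² + 0.005273²) = 0.005368
Seepage velocity v = K·i/n = 7.1 × 0.005368 / 0.3 = 0.127 m/day.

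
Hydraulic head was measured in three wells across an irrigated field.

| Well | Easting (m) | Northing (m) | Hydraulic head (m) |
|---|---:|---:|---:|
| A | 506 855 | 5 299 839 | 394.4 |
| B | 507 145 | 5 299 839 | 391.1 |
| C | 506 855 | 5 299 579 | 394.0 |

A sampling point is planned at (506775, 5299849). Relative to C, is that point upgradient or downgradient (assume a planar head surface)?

upgradient

∂h/∂x = (391.1 − 394.4) / (507145 − 506855) = -0.01138
∂h/∂y = (394.0 − 394.4) / (5299579 − 5299839) = +0.001538
Head at (506775, 5299849) = 394.4 + (-0.01138)·(-80) + (+0.001538)·(10) = 395.33 m.
That is higher than the 394.0 m at C, so the point is upgradient.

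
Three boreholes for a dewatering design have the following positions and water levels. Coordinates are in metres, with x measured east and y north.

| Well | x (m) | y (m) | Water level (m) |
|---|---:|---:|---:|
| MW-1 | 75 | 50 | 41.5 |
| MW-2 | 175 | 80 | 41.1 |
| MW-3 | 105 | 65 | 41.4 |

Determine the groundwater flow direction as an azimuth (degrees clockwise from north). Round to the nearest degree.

Three-point gradient (reference MW-1): Δ to MW-2 = (100, 30, -0.4), Δ to MW-3 = (30, 15, -0.1).
∂h/∂x = -0.005000, ∂h/∂y = +0.003333 (det = 600).
Flow direction (−∇h) has components (+0.005000 E, -0.003333 N).
Azimuth = atan2(E, N) = atan2(+0.005000, -0.003333) = 123.7° ≈ 124°.

124°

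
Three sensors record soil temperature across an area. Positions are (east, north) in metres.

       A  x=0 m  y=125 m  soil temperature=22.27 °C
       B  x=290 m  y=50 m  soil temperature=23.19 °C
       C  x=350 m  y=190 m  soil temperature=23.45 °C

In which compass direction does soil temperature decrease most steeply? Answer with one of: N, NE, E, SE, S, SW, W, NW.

Differences from A: to B (Δx, Δy, Δh) = (290, -75, +0.92); to C = (350, 65, +1.18).
Determinant of the coordinate differences = 290·65 − 350·(-75) = 45100.
∂T/∂x = [(+0.92)·65 − (+1.18)·(-75)] / 45100 = +0.003288
∂T/∂y = [290·(+1.18) − 350·(+0.92)] / 45100 = +0.0004479
Steepest decrease is along −∇f = (-0.003288 E, -0.0004479 N) → west.

W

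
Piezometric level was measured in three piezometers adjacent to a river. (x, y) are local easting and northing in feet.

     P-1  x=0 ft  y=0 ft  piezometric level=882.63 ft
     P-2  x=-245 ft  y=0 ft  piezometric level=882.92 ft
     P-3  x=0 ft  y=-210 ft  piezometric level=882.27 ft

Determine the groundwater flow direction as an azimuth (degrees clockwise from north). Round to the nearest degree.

145°

∂h/∂x = (882.92 − 882.63) / (-245 − 0) = -0.001184
∂h/∂y = (882.27 − 882.63) / (-210 − 0) = +0.001714
Flow direction (−∇h) has components (+0.001184 E, -0.001714 N).
Azimuth = atan2(E, N) = atan2(+0.001184, -0.001714) = 145.4° ≈ 145°.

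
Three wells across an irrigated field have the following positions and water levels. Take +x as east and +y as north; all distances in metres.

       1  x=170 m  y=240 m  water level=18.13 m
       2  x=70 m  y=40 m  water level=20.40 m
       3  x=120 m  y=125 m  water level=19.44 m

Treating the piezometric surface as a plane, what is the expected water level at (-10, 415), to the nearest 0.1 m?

16.0 m

With h = a·x + b·y + c and 1 as origin, the differences give:
  (-100)·a + (-200)·b = +2.27
  (-50)·a + (-115)·b = +1.31
Eliminate b (×(-115) and ×(-200), subtract): 1500·a = 0.950 → a = ∂h/∂x = +0.0006333
Back-substitute: b = ∂h/∂y = -0.01167.
h(-10, 415) = 18.13 + (+0.0006333)·(-180) + (-0.01167)·(175) = 18.13 -0.114 -2.042 = 15.974 m.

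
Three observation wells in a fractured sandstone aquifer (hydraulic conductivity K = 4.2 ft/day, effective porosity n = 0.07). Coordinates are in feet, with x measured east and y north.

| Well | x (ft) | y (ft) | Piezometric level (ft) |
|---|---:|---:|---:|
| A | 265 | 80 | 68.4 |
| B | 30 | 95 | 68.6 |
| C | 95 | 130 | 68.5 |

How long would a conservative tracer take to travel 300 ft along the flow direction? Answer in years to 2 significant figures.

9.3 years

With h = a·x + b·y + c and A as origin, the differences give:
  (-235)·a + 15·b = +0.2
  (-170)·a + 50·b = +0.1
Eliminate b (×50 and ×15, subtract): -9200·a = 8.50 → a = ∂h/∂x = -0.0009239
Back-substitute: b = ∂h/∂y = -0.001141.
|∇h| = √(-0.0009239² + -0.001141²) = 0.001468
Seepage velocity v = K·i/n = 4.2 × 0.001468 / 0.07 = 0.08808 ft/day.
t = 300 / 0.08808 = 3406 days = 9.33 years.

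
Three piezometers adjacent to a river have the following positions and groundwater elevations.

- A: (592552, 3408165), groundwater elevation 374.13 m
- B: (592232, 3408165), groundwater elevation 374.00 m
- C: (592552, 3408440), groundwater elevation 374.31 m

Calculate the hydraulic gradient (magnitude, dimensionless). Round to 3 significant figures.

0.000770

∂h/∂x = (374.00 − 374.13) / (592232 − 592552) = +0.0004062
∂h/∂y = (374.31 − 374.13) / (3408440 − 3408165) = +0.0006545
|∇h| = √(0.0004062² + 0.0006545²) = 0.0007703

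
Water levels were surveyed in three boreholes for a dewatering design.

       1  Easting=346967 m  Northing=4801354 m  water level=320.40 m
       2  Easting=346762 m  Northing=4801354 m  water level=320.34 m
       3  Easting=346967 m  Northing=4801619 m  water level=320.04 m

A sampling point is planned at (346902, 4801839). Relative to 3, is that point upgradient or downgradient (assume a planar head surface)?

downgradient

∂h/∂x = (320.34 − 320.40) / (346762 − 346967) = +0.0002927
∂h/∂y = (320.04 − 320.40) / (4801619 − 4801354) = -0.001358
Head at (346902, 4801839) = 320.40 + (+0.0002927)·(-65) + (-0.001358)·(485) = 319.72 m.
That is lower than the 320.04 m at 3, so the point is downgradient.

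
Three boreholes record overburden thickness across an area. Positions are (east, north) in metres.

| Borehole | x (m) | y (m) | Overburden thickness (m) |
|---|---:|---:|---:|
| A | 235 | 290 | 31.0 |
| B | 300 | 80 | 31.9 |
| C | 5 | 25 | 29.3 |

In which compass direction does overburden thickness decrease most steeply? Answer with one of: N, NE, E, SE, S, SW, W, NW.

Three-point gradient (reference A): Δ to B = (65, -210, +0.9), Δ to C = (-230, -265, -1.7).
∂d/∂x = +0.009088, ∂d/∂y = -0.001473 (det = -65525).
Steepest decrease is along −∇f = (-0.009088 E, +0.001473 N) → west.

W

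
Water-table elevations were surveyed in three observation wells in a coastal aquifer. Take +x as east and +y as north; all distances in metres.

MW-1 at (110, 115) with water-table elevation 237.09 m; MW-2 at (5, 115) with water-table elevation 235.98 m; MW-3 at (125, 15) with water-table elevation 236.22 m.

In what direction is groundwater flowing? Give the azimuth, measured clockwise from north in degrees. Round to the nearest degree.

226°

Taking MW-1 as reference: MW-2−MW-1 = (-105, 0, -1.11); MW-3−MW-1 = (15, -100, -0.87).
Solve a·Δx + b·Δy = Δh: det = (-105)·(-100) − 15·0 = 10500.
∂h/∂x = [(-1.11)·(-100) − (-0.87)·0] / 10500 = +0.01057
∂h/∂y = [(-105)·(-0.87) − 15·(-1.11)] / 10500 = +0.01029
Flow direction (−∇h) has components (-0.01057 E, -0.01029 N).
Azimuth = atan2(E, N) = atan2(-0.01057, -0.01029) = 225.8° ≈ 226°.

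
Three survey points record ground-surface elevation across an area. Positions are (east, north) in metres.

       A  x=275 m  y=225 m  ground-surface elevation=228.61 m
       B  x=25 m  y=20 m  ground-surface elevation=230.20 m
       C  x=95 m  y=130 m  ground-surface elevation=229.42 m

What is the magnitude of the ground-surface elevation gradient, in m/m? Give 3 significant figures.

Three-point gradient (reference A): Δ to B = (-250, -205, +1.59), Δ to C = (-180, -95, +0.81).
∂z/∂x = -0.001141, ∂z/∂y = -0.006365 (det = -13150).
|∇f| = √(-0.001141² + -0.006365²) = 0.006466 m/m

0.00647 m/m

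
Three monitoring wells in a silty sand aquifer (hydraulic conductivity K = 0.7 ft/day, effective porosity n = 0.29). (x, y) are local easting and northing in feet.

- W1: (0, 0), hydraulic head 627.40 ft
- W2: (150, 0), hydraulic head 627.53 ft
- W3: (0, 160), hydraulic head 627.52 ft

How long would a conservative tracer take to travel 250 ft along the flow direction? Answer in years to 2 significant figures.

∂h/∂x = (627.53 − 627.40) / (150 − 0) = +0.0008667
∂h/∂y = (627.52 − 627.40) / (160 − 0) = +0.0007500
|∇h| = √(0.0008667² + 0.0007500²) = 0.001146
Seepage velocity v = K·i/n = 0.7 × 0.001146 / 0.29 = 0.002766 ft/day.
t = 250 / 0.002766 = 9.038e+04 days = 247 years.

250 years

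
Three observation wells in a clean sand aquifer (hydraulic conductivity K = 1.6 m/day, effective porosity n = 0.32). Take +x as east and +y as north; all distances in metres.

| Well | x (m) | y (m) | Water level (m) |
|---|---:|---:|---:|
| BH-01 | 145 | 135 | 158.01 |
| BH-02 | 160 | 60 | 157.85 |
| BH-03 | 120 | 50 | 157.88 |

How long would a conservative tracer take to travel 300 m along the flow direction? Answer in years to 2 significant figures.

Taking BH-01 as reference: BH-02−BH-01 = (15, -75, -0.16); BH-03−BH-01 = (-25, -85, -0.13).
Determinant of the coordinate differences = 15·(-85) − (-25)·(-75) = -3150.
∂h/∂x = [(-0.16)·(-85) − (-0.13)·(-75)] / -3150 = -0.001222
∂h/∂y = [15·(-0.13) − (-25)·(-0.16)] / -3150 = +0.001889
|∇h| = √(-0.001222² + 0.001889²) = 0.00225
Seepage velocity v = K·i/n = 1.6 × 0.00225 / 0.32 = 0.01125 m/day.
t = 300 / 0.01125 = 2.667e+04 days = 73 years.

73 years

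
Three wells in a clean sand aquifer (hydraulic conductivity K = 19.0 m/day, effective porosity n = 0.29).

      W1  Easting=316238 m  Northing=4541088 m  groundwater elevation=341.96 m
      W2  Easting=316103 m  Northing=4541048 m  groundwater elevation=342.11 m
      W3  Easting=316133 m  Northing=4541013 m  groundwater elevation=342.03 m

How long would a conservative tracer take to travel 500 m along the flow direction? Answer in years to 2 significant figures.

Taking W1 as reference: W2−W1 = (-135, -40, +0.15); W3−W1 = (-105, -75, +0.07).
Solve a·Δx + b·Δy = Δh: det = (-135)·(-75) − (-105)·(-40) = 5925.
∂h/∂x = [(+0.15)·(-75) − (+0.07)·(-40)] / 5925 = -0.001426
∂h/∂y = [(-135)·(+0.07) − (-105)·(+0.15)] / 5925 = +0.001063
|∇h| = √(-0.001426² + 0.001063²) = 0.001779
Seepage velocity v = K·i/n = 19.0 × 0.001779 / 0.29 = 0.1166 m/day.
t = 500 / 0.1166 = 4288 days = 11.7 years.

12 years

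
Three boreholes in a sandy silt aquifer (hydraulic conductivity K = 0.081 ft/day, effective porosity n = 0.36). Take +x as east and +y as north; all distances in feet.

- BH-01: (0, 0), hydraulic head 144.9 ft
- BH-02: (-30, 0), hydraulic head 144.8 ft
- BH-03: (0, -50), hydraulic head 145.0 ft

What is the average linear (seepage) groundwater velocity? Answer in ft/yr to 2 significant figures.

0.32 ft/yr

∂h/∂x = (144.8 − 144.9) / (-30 − 0) = +0.003333
∂h/∂y = (145.0 − 144.9) / (-50 − 0) = -0.002000
|∇h| = √(0.003333² + -0.002000²) = 0.003887
Seepage velocity v = K·i/n = 0.081 × 0.003887 / 0.36 = 0.0008746 ft/day = 0.3194 ft/yr.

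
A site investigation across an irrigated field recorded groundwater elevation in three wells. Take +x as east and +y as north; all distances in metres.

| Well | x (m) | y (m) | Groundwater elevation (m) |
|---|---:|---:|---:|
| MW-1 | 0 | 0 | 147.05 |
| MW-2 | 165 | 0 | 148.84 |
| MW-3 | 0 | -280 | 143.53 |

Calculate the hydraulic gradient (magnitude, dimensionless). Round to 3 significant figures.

∂h/∂x = (148.84 − 147.05) / (165 − 0) = +0.01085
∂h/∂y = (143.53 − 147.05) / (-280 − 0) = +0.01257
|∇h| = √(0.01085² + 0.01257²) = 0.01661

0.0166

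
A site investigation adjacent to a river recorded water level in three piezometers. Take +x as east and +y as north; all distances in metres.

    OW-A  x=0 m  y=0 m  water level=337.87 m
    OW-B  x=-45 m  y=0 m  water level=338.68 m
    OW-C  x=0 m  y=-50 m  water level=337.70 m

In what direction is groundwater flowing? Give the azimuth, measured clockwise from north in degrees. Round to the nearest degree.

∂h/∂x = (338.68 − 337.87) / (-45 − 0) = -0.01800
∂h/∂y = (337.70 − 337.87) / (-50 − 0) = +0.003400
Flow direction (−∇h) has components (+0.01800 E, -0.003400 N).
Azimuth = atan2(E, N) = atan2(+0.01800, -0.003400) = 100.7° ≈ 101°.

101°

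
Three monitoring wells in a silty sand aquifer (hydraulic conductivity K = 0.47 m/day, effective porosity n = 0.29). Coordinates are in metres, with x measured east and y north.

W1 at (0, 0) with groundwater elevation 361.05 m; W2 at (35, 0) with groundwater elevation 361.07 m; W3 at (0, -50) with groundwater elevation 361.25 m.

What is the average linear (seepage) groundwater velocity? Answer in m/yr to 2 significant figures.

∂h/∂x = (361.07 − 361.05) / (35 − 0) = +0.0005714
∂h/∂y = (361.25 − 361.05) / (-50 − 0) = -0.004000
|∇h| = √(0.0005714² + -0.004000²) = 0.004041
Seepage velocity v = K·i/n = 0.47 × 0.004041 / 0.29 = 0.006549 m/day = 2.392 m/yr.

2.4 m/yr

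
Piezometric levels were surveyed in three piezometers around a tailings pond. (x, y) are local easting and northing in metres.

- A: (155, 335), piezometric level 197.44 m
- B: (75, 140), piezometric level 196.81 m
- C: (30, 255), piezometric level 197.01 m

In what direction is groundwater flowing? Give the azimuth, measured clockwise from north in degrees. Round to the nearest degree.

217°

Taking A as reference: B−A = (-80, -195, -0.63); C−A = (-125, -80, -0.43).
Determinant of the coordinate differences = (-80)·(-80) − (-125)·(-195) = -17975.
∂h/∂x = [(-0.63)·(-80) − (-0.43)·(-195)] / -17975 = +0.001861
∂h/∂y = [(-80)·(-0.43) − (-125)·(-0.63)] / -17975 = +0.002467
Flow direction (−∇h) has components (-0.001861 E, -0.002467 N).
Azimuth = atan2(E, N) = atan2(-0.001861, -0.002467) = 217.0° ≈ 217°.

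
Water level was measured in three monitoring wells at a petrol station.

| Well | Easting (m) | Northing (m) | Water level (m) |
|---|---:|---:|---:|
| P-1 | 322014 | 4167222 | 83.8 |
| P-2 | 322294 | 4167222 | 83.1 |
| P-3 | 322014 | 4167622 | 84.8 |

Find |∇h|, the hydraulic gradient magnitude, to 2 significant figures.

0.0035

∂h/∂x = (83.1 − 83.8) / (322294 − 322014) = -0.002500
∂h/∂y = (84.8 − 83.8) / (4167622 − 4167222) = +0.002500
|∇h| = √(-0.002500² + 0.002500²) = 0.003536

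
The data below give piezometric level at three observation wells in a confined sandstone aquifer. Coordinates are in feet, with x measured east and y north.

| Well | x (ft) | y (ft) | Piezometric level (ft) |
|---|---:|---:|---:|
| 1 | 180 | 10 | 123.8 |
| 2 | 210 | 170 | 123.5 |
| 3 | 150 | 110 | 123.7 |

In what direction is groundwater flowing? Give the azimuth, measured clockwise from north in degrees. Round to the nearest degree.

049°

Differences from 1: to 2 (Δx, Δy, Δh) = (30, 160, -0.3); to 3 = (-30, 100, -0.1).
Determinant of the coordinate differences = 30·100 − (-30)·160 = 7800.
∂h/∂x = [(-0.3)·100 − (-0.1)·160] / 7800 = -0.001795
∂h/∂y = [30·(-0.1) − (-30)·(-0.3)] / 7800 = -0.001538
Flow direction (−∇h) has components (+0.001795 E, +0.001538 N).
Azimuth = atan2(E, N) = atan2(+0.001795, +0.001538) = 49.4° ≈ 049°.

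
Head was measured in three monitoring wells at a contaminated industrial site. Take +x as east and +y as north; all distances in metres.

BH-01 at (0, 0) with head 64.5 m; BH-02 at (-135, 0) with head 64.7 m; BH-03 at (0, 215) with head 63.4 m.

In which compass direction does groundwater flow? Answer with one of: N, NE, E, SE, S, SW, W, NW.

N

∂h/∂x = (64.7 − 64.5) / (-135 − 0) = -0.001481
∂h/∂y = (63.4 − 64.5) / (215 − 0) = -0.005116
Flow = −∇h = (+0.001481 east, +0.005116 north), which points north.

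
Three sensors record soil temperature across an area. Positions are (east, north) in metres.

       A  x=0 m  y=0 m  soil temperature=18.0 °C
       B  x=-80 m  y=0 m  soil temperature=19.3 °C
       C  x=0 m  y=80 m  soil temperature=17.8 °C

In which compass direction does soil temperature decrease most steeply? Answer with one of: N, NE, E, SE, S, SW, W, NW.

∂T/∂x = (19.3 − 18.0) / (-80 − 0) = -0.01625
∂T/∂y = (17.8 − 18.0) / (80 − 0) = -0.002500
Steepest decrease is along −∇f = (+0.01625 E, +0.002500 N) → east.

E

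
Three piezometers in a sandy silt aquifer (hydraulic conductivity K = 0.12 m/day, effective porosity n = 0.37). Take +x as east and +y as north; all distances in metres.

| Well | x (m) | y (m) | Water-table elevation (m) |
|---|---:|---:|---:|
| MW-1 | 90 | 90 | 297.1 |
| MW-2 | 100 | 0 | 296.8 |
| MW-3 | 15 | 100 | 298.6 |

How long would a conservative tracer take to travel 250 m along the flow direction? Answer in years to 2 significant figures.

110 years

Three-point gradient (reference MW-1): Δ to MW-2 = (10, -90, -0.3), Δ to MW-3 = (-75, 10, +1.5).
∂h/∂x = -0.01985, ∂h/∂y = +0.001128 (det = -6650).
|∇h| = √(-0.01985² + 0.001128²) = 0.01988
Seepage velocity v = K·i/n = 0.12 × 0.01988 / 0.37 = 0.006448 m/day.
t = 250 / 0.006448 = 3.877e+04 days = 106 years.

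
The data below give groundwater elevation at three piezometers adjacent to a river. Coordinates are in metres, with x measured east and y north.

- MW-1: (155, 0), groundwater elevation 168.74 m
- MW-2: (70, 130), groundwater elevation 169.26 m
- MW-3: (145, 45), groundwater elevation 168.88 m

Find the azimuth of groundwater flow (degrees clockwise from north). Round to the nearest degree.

Taking MW-1 as reference: MW-2−MW-1 = (-85, 130, +0.52); MW-3−MW-1 = (-10, 45, +0.14).
Determinant of the coordinate differences = (-85)·45 − (-10)·130 = -2525.
∂h/∂x = [(+0.52)·45 − (+0.14)·130] / -2525 = -0.002059
∂h/∂y = [(-85)·(+0.14) − (-10)·(+0.52)] / -2525 = +0.002653
Flow direction (−∇h) has components (+0.002059 E, -0.002653 N).
Azimuth = atan2(E, N) = atan2(+0.002059, -0.002653) = 142.2° ≈ 142°.

142°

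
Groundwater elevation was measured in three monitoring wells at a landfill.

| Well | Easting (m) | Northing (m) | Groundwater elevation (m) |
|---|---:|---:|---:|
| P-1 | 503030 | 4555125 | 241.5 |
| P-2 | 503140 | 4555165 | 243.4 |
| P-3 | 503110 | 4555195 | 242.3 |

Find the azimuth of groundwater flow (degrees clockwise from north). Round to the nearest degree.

Taking P-1 as reference: P-2−P-1 = (110, 40, +1.9); P-3−P-1 = (80, 70, +0.8).
Solve a·Δx + b·Δy = Δh: det = 110·70 − 80·40 = 4500.
∂h/∂x = [(+1.9)·70 − (+0.8)·40] / 4500 = +0.02244
∂h/∂y = [110·(+0.8) − 80·(+1.9)] / 4500 = -0.01422
Flow direction (−∇h) has components (-0.02244 E, +0.01422 N).
Azimuth = atan2(E, N) = atan2(-0.02244, +0.01422) = 302.4° ≈ 302°.

302°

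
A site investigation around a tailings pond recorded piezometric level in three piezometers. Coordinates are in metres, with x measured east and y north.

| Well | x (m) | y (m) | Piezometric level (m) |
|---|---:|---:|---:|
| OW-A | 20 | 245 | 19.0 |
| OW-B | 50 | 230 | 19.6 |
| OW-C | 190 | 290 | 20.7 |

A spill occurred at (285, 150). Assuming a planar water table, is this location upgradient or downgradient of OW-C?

Taking OW-A as reference: OW-B−OW-A = (30, -15, +0.6); OW-C−OW-A = (170, 45, +1.7).
Determinant of the coordinate differences = 30·45 − 170·(-15) = 3900.
∂h/∂x = [(+0.6)·45 − (+1.7)·(-15)] / 3900 = +0.01346
∂h/∂y = [30·(+1.7) − 170·(+0.6)] / 3900 = -0.01308
Head at (285, 150) = 19.0 + (+0.01346)·(265) + (-0.01308)·(-95) = 23.81 m.
That is higher than the 20.7 m at OW-C, so the point is upgradient.

upgradient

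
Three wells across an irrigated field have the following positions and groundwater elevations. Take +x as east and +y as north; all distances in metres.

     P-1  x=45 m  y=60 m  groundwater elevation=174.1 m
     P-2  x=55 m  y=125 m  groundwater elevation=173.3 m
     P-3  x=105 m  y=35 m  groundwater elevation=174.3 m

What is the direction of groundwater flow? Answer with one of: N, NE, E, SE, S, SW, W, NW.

N

Differences from P-1: to P-2 (Δx, Δy, Δh) = (10, 65, -0.8); to P-3 = (60, -25, +0.2).
Determinant of the coordinate differences = 10·(-25) − 60·65 = -4150.
∂h/∂x = [(-0.8)·(-25) − (+0.2)·65] / -4150 = -0.001687
∂h/∂y = [10·(+0.2) − 60·(-0.8)] / -4150 = -0.01205
Flow = −∇h = (+0.001687 east, +0.01205 north), which points north.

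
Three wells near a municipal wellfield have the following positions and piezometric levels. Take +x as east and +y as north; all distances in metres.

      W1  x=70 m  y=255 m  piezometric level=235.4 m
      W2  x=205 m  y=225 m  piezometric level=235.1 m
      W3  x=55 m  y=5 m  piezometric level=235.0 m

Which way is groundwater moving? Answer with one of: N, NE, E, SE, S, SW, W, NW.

Differences from W1: to W2 (Δx, Δy, Δh) = (135, -30, -0.3); to W3 = (-15, -250, -0.4).
Solve a·Δx + b·Δy = Δh: det = 135·(-250) − (-15)·(-30) = -34200.
∂h/∂x = [(-0.3)·(-250) − (-0.4)·(-30)] / -34200 = -0.001842
∂h/∂y = [135·(-0.4) − (-15)·(-0.3)] / -34200 = +0.001711
Flow = −∇h = (+0.001842 east, -0.001711 north), which points southeast.

SE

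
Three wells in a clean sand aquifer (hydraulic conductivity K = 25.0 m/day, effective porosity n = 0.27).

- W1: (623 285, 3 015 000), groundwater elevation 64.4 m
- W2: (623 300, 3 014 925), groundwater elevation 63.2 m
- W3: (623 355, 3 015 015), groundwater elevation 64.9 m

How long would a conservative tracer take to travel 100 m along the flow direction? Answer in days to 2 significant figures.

63 days

With h = a·x + b·y + c and W1 as origin, the differences give:
  15·a + (-75)·b = -1.2
  70·a + 15·b = +0.5
Eliminate b (×15 and ×(-75), subtract): 5475·a = 19.50 → a = ∂h/∂x = +0.003562
Back-substitute: b = ∂h/∂y = +0.01671.
|∇h| = √(0.003562² + 0.01671²) = 0.01709
Seepage velocity v = K·i/n = 25.0 × 0.01709 / 0.27 = 1.582 m/day.
t = 100 / 1.582 = 63.21 days.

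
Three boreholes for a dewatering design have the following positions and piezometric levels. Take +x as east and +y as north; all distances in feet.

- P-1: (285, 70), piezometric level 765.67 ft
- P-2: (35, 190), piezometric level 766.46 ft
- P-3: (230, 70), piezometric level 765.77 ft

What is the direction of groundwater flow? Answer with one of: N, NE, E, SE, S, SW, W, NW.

Taking P-1 as reference: P-2−P-1 = (-250, 120, +0.79); P-3−P-1 = (-55, 0, +0.10).
Determinant of the coordinate differences = (-250)·0 − (-55)·120 = 6600.
∂h/∂x = [(+0.79)·0 − (+0.10)·120] / 6600 = -0.001818
∂h/∂y = [(-250)·(+0.10) − (-55)·(+0.79)] / 6600 = +0.002795
Flow = −∇h = (+0.001818 east, -0.002795 north), which points southeast.

SE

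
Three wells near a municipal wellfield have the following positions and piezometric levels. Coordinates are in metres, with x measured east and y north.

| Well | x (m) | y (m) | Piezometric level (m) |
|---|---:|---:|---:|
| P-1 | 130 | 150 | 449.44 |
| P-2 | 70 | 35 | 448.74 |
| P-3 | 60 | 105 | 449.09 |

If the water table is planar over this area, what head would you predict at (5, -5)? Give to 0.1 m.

448.4 m

Taking P-1 as reference: P-2−P-1 = (-60, -115, -0.70); P-3−P-1 = (-70, -45, -0.35).
Solve a·Δx + b·Δy = Δh: det = (-60)·(-45) − (-70)·(-115) = -5350.
∂h/∂x = [(-0.70)·(-45) − (-0.35)·(-115)] / -5350 = +0.001636
∂h/∂y = [(-60)·(-0.35) − (-70)·(-0.70)] / -5350 = +0.005234
h(5, -5) = 449.44 + (+0.001636)·(-125) + (+0.005234)·(-155) = 449.44 -0.204 -0.811 = 448.424 m.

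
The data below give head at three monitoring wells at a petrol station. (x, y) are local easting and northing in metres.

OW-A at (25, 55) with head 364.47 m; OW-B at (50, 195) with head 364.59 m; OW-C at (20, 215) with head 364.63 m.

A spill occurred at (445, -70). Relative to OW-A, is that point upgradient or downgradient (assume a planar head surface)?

Differences from OW-A: to OW-B (Δx, Δy, Δh) = (25, 140, +0.12); to OW-C = (-5, 160, +0.16).
Determinant of the coordinate differences = 25·160 − (-5)·140 = 4700.
∂h/∂x = [(+0.12)·160 − (+0.16)·140] / 4700 = -0.0006809
∂h/∂y = [25·(+0.16) − (-5)·(+0.12)] / 4700 = +0.0009787
Head at (445, -70) = 364.47 + (-0.0006809)·(420) + (+0.0009787)·(-125) = 364.06 m.
That is lower than the 364.47 m at OW-A, so the point is downgradient.

downgradient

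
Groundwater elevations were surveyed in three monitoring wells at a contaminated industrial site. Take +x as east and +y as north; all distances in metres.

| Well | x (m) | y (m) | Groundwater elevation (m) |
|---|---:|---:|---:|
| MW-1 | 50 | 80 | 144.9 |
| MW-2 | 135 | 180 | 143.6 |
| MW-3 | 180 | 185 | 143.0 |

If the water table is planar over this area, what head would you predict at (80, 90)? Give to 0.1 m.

Differences from MW-1: to MW-2 (Δx, Δy, Δh) = (85, 100, -1.3); to MW-3 = (130, 105, -1.9).
Determinant of the coordinate differences = 85·105 − 130·100 = -4075.
∂h/∂x = [(-1.3)·105 − (-1.9)·100] / -4075 = -0.01313
∂h/∂y = [85·(-1.9) − 130·(-1.3)] / -4075 = -0.001840
h(80, 90) = 144.9 + (-0.01313)·(30) + (-0.001840)·(10) = 144.9 -0.394 -0.018 = 144.488 m.

144.5 m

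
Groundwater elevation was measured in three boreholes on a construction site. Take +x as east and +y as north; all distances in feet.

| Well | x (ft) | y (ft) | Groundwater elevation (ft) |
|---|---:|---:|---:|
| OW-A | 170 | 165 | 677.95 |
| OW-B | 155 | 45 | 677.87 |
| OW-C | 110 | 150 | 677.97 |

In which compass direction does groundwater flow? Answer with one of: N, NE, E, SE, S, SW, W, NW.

SE

With h = a·x + b·y + c and OW-A as origin, the differences give:
  (-15)·a + (-120)·b = -0.08
  (-60)·a + (-15)·b = +0.02
Eliminate b (×(-15) and ×(-120), subtract): -6975·a = 3.600 → a = ∂h/∂x = -0.0005161
Back-substitute: b = ∂h/∂y = +0.0007312.
Flow = −∇h = (+0.0005161 east, -0.0007312 north), which points southeast.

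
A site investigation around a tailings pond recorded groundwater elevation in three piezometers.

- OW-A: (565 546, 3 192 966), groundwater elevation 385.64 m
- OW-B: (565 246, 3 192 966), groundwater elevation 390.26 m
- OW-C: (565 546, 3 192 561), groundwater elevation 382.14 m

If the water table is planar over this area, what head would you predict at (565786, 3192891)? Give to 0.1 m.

∂h/∂x = (390.26 − 385.64) / (565246 − 565546) = -0.01540
∂h/∂y = (382.14 − 385.64) / (3192561 − 3192966) = +0.008642
h(565786, 3192891) = 385.64 + (-0.01540)·(240) + (+0.008642)·(-75) = 385.64 -3.696 -0.648 = 381.296 m.

381.3 m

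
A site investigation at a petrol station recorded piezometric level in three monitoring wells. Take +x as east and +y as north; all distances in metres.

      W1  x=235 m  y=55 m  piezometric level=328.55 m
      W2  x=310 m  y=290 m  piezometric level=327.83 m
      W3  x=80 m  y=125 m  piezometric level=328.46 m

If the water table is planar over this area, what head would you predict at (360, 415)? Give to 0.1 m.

327.4 m

Taking W1 as reference: W2−W1 = (75, 235, -0.72); W3−W1 = (-155, 70, -0.09).
Determinant of the coordinate differences = 75·70 − (-155)·235 = 41675.
∂h/∂x = [(-0.72)·70 − (-0.09)·235] / 41675 = -0.0007019
∂h/∂y = [75·(-0.09) − (-155)·(-0.72)] / 41675 = -0.002840
h(360, 415) = 328.55 + (-0.0007019)·(125) + (-0.002840)·(360) = 328.55 -0.088 -1.022 = 327.440 m.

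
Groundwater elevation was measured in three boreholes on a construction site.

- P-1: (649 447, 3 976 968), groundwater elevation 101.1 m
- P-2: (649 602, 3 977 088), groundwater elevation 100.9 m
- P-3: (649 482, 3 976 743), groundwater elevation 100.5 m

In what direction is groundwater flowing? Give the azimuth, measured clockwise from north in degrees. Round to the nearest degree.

126°

Differences from P-1: to P-2 (Δx, Δy, Δh) = (155, 120, -0.2); to P-3 = (35, -225, -0.6).
Determinant of the coordinate differences = 155·(-225) − 35·120 = -39075.
∂h/∂x = [(-0.2)·(-225) − (-0.6)·120] / -39075 = -0.002994
∂h/∂y = [155·(-0.6) − 35·(-0.2)] / -39075 = +0.002201
Flow direction (−∇h) has components (+0.002994 E, -0.002201 N).
Azimuth = atan2(E, N) = atan2(+0.002994, -0.002201) = 126.3° ≈ 126°.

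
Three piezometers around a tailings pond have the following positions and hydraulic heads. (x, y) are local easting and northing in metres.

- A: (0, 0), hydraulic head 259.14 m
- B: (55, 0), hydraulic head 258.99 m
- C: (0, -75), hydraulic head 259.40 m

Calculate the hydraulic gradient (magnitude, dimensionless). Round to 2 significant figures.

∂h/∂x = (258.99 − 259.14) / (55 − 0) = -0.002727
∂h/∂y = (259.40 − 259.14) / (-75 − 0) = -0.003467
|∇h| = √(-0.002727² + -0.003467²) = 0.004411

0.0044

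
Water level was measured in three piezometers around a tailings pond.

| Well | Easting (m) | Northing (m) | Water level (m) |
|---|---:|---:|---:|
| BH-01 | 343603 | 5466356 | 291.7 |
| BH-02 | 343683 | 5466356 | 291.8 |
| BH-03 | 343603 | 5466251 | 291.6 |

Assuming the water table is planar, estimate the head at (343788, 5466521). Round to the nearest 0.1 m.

∂h/∂x = (291.8 − 291.7) / (343683 − 343603) = +0.001250
∂h/∂y = (291.6 − 291.7) / (5466251 − 5466356) = +0.0009524
h(343788, 5466521) = 291.7 + (+0.001250)·(185) + (+0.0009524)·(165) = 291.7 +0.231 +0.157 = 292.088 m.

292.1 m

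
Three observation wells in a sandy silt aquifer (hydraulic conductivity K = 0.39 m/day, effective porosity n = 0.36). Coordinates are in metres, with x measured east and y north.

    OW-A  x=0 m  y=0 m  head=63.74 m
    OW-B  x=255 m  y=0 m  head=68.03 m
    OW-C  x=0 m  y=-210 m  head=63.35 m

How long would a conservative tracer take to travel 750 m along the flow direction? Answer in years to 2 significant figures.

∂h/∂x = (68.03 − 63.74) / (255 − 0) = +0.01682
∂h/∂y = (63.35 − 63.74) / (-210 − 0) = +0.001857
|∇h| = √(0.01682² + 0.001857²) = 0.01692
Seepage velocity v = K·i/n = 0.39 × 0.01692 / 0.36 = 0.01833 m/day.
t = 750 / 0.01833 = 4.092e+04 days = 112 years.

110 years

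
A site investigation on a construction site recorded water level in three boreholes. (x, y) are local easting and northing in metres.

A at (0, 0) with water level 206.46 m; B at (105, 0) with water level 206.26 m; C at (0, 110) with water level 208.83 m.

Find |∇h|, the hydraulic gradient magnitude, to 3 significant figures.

∂h/∂x = (206.26 − 206.46) / (105 − 0) = -0.001905
∂h/∂y = (208.83 − 206.46) / (110 − 0) = +0.02155
|∇h| = √(-0.001905² + 0.02155²) = 0.02163

0.0216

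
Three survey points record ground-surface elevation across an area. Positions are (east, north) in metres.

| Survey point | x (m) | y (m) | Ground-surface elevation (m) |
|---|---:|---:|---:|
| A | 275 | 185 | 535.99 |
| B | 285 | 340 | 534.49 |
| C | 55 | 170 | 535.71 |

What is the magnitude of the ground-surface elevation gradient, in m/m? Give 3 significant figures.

Differences from A: to B (Δx, Δy, Δh) = (10, 155, -1.50); to C = (-220, -15, -0.28).
Solve a·Δx + b·Δy = Δz: det = 10·(-15) − (-220)·155 = 33950.
∂z/∂x = [(-1.50)·(-15) − (-0.28)·155] / 33950 = +0.001941
∂z/∂y = [10·(-0.28) − (-220)·(-1.50)] / 33950 = -0.009803
|∇f| = √(0.001941² + -0.009803²) = 0.009993 m/m

0.00999 m/m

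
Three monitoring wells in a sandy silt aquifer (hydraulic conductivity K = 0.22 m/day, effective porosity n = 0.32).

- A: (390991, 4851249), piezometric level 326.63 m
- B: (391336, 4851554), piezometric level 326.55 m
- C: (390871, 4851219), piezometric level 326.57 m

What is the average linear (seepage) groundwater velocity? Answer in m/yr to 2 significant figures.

0.35 m/yr

Differences from A: to B (Δx, Δy, Δh) = (345, 305, -0.08); to C = (-120, -30, -0.06).
Determinant of the coordinate differences = 345·(-30) − (-120)·305 = 26250.
∂h/∂x = [(-0.08)·(-30) − (-0.06)·305] / 26250 = +0.0007886
∂h/∂y = [345·(-0.06) − (-120)·(-0.08)] / 26250 = -0.001154
|∇h| = √(0.0007886² + -0.001154²) = 0.001398
Seepage velocity v = K·i/n = 0.22 × 0.001398 / 0.32 = 0.0009611 m/day = 0.351 m/yr.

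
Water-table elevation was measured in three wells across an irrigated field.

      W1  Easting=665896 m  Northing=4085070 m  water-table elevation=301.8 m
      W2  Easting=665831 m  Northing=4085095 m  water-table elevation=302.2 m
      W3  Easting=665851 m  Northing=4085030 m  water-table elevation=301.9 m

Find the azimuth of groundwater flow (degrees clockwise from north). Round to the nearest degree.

Differences from W1: to W2 (Δx, Δy, Δh) = (-65, 25, +0.4); to W3 = (-45, -40, +0.1).
Determinant of the coordinate differences = (-65)·(-40) − (-45)·25 = 3725.
∂h/∂x = [(+0.4)·(-40) − (+0.1)·25] / 3725 = -0.004966
∂h/∂y = [(-65)·(+0.1) − (-45)·(+0.4)] / 3725 = +0.003087
Flow direction (−∇h) has components (+0.004966 E, -0.003087 N).
Azimuth = atan2(E, N) = atan2(+0.004966, -0.003087) = 121.9° ≈ 122°.

122°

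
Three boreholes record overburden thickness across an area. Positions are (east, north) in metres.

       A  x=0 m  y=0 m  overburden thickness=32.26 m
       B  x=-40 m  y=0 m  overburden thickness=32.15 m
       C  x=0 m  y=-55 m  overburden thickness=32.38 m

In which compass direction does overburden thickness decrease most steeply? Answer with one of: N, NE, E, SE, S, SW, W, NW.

∂d/∂x = (32.15 − 32.26) / (-40 − 0) = +0.002750
∂d/∂y = (32.38 − 32.26) / (-55 − 0) = -0.002182
Steepest decrease is along −∇f = (-0.002750 E, +0.002182 N) → northwest.

NW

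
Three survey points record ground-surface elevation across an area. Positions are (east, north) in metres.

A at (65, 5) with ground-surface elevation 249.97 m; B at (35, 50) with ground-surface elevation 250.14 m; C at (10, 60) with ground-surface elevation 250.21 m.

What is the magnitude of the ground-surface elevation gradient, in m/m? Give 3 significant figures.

Three-point gradient (reference A): Δ to B = (-30, 45, +0.17), Δ to C = (-55, 55, +0.24).
∂z/∂x = -0.001758, ∂z/∂y = +0.002606 (det = 825).
|∇f| = √(-0.001758² + 0.002606²) = 0.003144 m/m

0.00314 m/m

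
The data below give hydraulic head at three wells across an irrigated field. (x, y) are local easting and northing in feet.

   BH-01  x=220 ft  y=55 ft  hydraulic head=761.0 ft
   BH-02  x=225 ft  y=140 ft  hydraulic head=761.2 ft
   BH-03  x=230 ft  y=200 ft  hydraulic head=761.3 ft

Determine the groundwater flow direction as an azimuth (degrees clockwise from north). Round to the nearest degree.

098°

With h = a·x + b·y + c and BH-01 as origin, the differences give:
  5·a + 85·b = +0.2
  10·a + 145·b = +0.3
Eliminate b (×145 and ×85, subtract): -125·a = 3.50 → a = ∂h/∂x = -0.02800
Back-substitute: b = ∂h/∂y = +0.004000.
Flow direction (−∇h) has components (+0.02800 E, -0.004000 N).
Azimuth = atan2(E, N) = atan2(+0.02800, -0.004000) = 98.1° ≈ 098°.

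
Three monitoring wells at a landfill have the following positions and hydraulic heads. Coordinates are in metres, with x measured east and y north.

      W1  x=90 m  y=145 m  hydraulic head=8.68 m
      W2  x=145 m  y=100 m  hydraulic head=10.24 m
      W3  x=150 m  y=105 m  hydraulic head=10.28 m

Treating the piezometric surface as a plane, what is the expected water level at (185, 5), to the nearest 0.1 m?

12.1 m

With h = a·x + b·y + c and W1 as origin, the differences give:
  55·a + (-45)·b = +1.56
  60·a + (-40)·b = +1.60
Eliminate b (×(-40) and ×(-45), subtract): 500·a = 9.600 → a = ∂h/∂x = +0.01920
Back-substitute: b = ∂h/∂y = -0.01120.
h(185, 5) = 8.68 + (+0.01920)·(95) + (-0.01120)·(-140) = 8.68 +1.824 +1.568 = 12.072 m.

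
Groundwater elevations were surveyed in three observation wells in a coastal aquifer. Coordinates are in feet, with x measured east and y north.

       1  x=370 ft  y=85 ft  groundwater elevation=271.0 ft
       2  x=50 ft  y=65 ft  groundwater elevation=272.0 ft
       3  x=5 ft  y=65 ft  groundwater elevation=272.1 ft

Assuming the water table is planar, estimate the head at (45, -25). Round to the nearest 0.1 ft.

273.3 ft

Taking 1 as reference: 2−1 = (-320, -20, +1.0); 3−1 = (-365, -20, +1.1).
Solve a·Δx + b·Δy = Δh: det = (-320)·(-20) − (-365)·(-20) = -900.
∂h/∂x = [(+1.0)·(-20) − (+1.1)·(-20)] / -900 = -0.002222
∂h/∂y = [(-320)·(+1.1) − (-365)·(+1.0)] / -900 = -0.01444
h(45, -25) = 271.0 + (-0.002222)·(-325) + (-0.01444)·(-110) = 271.0 +0.722 +1.589 = 273.311 ft.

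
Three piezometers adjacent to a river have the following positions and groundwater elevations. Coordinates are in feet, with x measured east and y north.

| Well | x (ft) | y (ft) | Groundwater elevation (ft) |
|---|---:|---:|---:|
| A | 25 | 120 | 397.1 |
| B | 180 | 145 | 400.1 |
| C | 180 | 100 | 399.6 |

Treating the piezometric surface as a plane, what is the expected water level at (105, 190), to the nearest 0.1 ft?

399.3 ft

Three-point gradient (reference A): Δ to B = (155, 25, +3.0), Δ to C = (155, -20, +2.5).
∂h/∂x = +0.01756, ∂h/∂y = +0.01111 (det = -6975).
h(105, 190) = 397.1 + (+0.01756)·(80) + (+0.01111)·(70) = 397.1 +1.405 +0.778 = 399.283 ft.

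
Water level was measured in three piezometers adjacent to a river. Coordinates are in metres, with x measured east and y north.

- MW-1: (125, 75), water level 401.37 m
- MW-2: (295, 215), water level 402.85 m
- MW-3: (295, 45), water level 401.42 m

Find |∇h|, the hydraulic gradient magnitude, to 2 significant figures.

Three-point gradient (reference MW-1): Δ to MW-2 = (170, 140, +1.48), Δ to MW-3 = (170, -30, +0.05).
∂h/∂x = +0.001779, ∂h/∂y = +0.008412 (det = -28900).
|∇h| = √(0.001779² + 0.008412²) = 0.008598

0.0086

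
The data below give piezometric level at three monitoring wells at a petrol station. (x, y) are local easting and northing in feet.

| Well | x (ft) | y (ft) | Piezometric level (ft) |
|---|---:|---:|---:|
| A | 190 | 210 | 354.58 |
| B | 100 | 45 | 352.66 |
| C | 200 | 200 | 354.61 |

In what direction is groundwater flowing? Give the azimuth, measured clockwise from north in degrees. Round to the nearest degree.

236°

With h = a·x + b·y + c and A as origin, the differences give:
  (-90)·a + (-165)·b = -1.92
  10·a + (-10)·b = +0.03
Eliminate b (×(-10) and ×(-165), subtract): 2550·a = 24.150 → a = ∂h/∂x = +0.009471
Back-substitute: b = ∂h/∂y = +0.006471.
Flow direction (−∇h) has components (-0.009471 E, -0.006471 N).
Azimuth = atan2(E, N) = atan2(-0.009471, -0.006471) = 235.7° ≈ 236°.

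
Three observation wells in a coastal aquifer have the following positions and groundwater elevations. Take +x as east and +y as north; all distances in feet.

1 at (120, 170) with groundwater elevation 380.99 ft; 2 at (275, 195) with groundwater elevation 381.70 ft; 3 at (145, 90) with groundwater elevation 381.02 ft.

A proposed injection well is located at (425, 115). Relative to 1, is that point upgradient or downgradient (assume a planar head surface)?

upgradient

Taking 1 as reference: 2−1 = (155, 25, +0.71); 3−1 = (25, -80, +0.03).
Determinant of the coordinate differences = 155·(-80) − 25·25 = -13025.
∂h/∂x = [(+0.71)·(-80) − (+0.03)·25] / -13025 = +0.004418
∂h/∂y = [155·(+0.03) − 25·(+0.71)] / -13025 = +0.001006
Head at (425, 115) = 380.99 + (+0.004418)·(305) + (+0.001006)·(-55) = 382.28 ft.
That is higher than the 380.99 ft at 1, so the point is upgradient.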